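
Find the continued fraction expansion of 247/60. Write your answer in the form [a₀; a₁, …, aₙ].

[4; 8, 1, 1, 3]

247 = 4·60 + 7, so a_0 = 4
60 = 8·7 + 4, so a_1 = 8
7 = 1·4 + 3, so a_2 = 1
4 = 1·3 + 1, so a_3 = 1
3 = 3·1 + 0, so a_4 = 3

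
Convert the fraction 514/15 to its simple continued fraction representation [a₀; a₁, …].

⌊514/15⌋ = 34, remainder 4
⌊15/4⌋ = 3, remainder 3
⌊4/3⌋ = 1, remainder 1
⌊3/1⌋ = 3, remainder 0

[34; 3, 1, 3]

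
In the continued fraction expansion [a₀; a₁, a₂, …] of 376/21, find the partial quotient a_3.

Repeatedly divide and take the remainder:
376 = 17·21 + 19, so a_0 = 17
21 = 1·19 + 2, so a_1 = 1
19 = 9·2 + 1, so a_2 = 9
2 = 2·1 + 0, so a_3 = 2

2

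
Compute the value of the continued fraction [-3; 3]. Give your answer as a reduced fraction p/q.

-8/3

Compute successive convergents:
a_0 = -3: -3/1
a_1 = 3: -8/3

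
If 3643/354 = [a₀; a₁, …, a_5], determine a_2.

2

Run the Euclidean algorithm, recording each quotient:
3643 = 10·354 + 103, so a_0 = 10
354 = 3·103 + 45, so a_1 = 3
103 = 2·45 + 13, so a_2 = 2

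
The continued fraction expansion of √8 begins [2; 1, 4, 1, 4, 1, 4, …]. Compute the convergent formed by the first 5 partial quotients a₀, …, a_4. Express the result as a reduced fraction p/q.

Start with 4.
1 + 1/(4/1) = 1 + 1/4 = 5/4
4 + 1/(5/4) = 4 + 4/5 = 24/5
1 + 1/(24/5) = 1 + 5/24 = 29/24
2 + 1/(29/24) = 2 + 24/29 = 82/29

82/29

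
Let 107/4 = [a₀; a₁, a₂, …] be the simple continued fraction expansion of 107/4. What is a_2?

3

Run the Euclidean algorithm, recording each quotient:
107 ÷ 4 → quotient 26, remainder 3
4 ÷ 3 → quotient 1, remainder 1
3 ÷ 1 → quotient 3, remainder 0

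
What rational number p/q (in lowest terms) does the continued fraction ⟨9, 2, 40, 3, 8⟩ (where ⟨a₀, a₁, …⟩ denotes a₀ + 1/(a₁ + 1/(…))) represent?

19377/2041

a_0 = 9: 9/1
a_1 = 2: 19/2
a_2 = 40: 769/81
a_3 = 3: 2326/245
a_4 = 8: 19377/2041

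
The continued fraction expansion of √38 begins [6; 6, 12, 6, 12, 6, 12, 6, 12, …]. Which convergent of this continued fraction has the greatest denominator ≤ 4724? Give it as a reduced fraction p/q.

2737/444

a_0 = 6: 6/1  (≤ bound)
a_1 = 6: 37/6  (≤ bound)
a_2 = 12: 450/73  (≤ bound)
a_3 = 6: 2737/444  (≤ bound)
a_4 = 12: 33294/5401  (> 4724, stop)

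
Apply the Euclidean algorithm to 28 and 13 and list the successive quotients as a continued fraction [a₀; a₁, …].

28 = 2·13 + 2, so a_0 = 2
13 = 6·2 + 1, so a_1 = 6
2 = 2·1 + 0, so a_2 = 2

[2; 6, 2]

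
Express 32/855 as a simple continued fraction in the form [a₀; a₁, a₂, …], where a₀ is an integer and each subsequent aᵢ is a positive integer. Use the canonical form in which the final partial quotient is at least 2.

[0; 26, 1, 2, 1, 1, 4]

Apply division with remainder until the remainder is 0:
32 = 0·855 + 32, so a_0 = 0
855 = 26·32 + 23, so a_1 = 26
32 = 1·23 + 9, so a_2 = 1
23 = 2·9 + 5, so a_3 = 2
9 = 1·5 + 4, so a_4 = 1
5 = 1·4 + 1, so a_5 = 1
4 = 4·1 + 0, so a_6 = 4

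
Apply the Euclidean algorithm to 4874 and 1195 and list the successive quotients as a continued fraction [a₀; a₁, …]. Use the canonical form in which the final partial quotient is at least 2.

[4; 12, 1, 2, 2, 13]

4874 ÷ 1195 → quotient 4, remainder 94
1195 ÷ 94 → quotient 12, remainder 67
94 ÷ 67 → quotient 1, remainder 27
67 ÷ 27 → quotient 2, remainder 13
27 ÷ 13 → quotient 2, remainder 1
13 ÷ 1 → quotient 13, remainder 0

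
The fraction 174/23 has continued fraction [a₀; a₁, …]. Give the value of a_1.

1

Run the Euclidean algorithm, recording each quotient:
⌊174/23⌋ = 7, remainder 13
⌊23/13⌋ = 1, remainder 10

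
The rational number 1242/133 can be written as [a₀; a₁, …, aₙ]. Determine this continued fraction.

[9; 2, 1, 21, 2]

⌊1242/133⌋ = 9, remainder 45
⌊133/45⌋ = 2, remainder 43
⌊45/43⌋ = 1, remainder 2
⌊43/2⌋ = 21, remainder 1
⌊2/1⌋ = 2, remainder 0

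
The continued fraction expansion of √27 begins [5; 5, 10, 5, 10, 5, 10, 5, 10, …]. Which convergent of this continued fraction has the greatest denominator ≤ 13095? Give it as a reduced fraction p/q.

a_0 = 5: 5/1  (≤ bound)
a_1 = 5: 26/5  (≤ bound)
a_2 = 10: 265/51  (≤ bound)
a_3 = 5: 1351/260  (≤ bound)
a_4 = 10: 13775/2651  (≤ bound)
a_5 = 5: 70226/13515  (> 13095, stop)

13775/2651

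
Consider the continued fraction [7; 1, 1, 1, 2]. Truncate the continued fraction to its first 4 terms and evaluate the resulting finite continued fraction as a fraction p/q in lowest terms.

23/3

a_0 = 7: 7/1
a_1 = 1: 8/1
a_2 = 1: 15/2
a_3 = 1: 23/3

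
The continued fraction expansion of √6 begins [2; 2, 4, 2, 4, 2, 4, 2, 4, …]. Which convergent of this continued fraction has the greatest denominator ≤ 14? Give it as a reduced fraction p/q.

22/9

a_0 = 2: 2/1  (≤ bound)
a_1 = 2: 5/2  (≤ bound)
a_2 = 4: 22/9  (≤ bound)
a_3 = 2: 49/20  (> 14, stop)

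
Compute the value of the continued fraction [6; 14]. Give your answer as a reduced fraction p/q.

Collapse the nested fraction from the inside out:
Start with 14.
6 + 1/(14/1) = 6 + 1/14 = 85/14

85/14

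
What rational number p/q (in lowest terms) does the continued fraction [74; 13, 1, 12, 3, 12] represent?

508503/6865

a_0 = 74: 74/1
a_1 = 13: 963/13
a_2 = 1: 1037/14
a_3 = 12: 13407/181
a_4 = 3: 41258/557
a_5 = 12: 508503/6865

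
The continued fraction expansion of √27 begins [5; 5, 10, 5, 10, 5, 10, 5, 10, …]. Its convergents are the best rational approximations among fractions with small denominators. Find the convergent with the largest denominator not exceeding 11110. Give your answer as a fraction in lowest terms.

a_0 = 5: 5/1  (≤ bound)
a_1 = 5: 26/5  (≤ bound)
a_2 = 10: 265/51  (≤ bound)
a_3 = 5: 1351/260  (≤ bound)
a_4 = 10: 13775/2651  (≤ bound)
a_5 = 5: 70226/13515  (> 11110, stop)

13775/2651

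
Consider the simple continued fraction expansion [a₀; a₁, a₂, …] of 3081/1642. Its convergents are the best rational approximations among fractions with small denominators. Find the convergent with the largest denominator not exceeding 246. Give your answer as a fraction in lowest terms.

a_0 = 1: 1/1  (≤ bound)
a_1 = 1: 2/1  (≤ bound)
a_2 = 7: 15/8  (≤ bound)
a_3 = 11: 167/89  (≤ bound)
a_4 = 3: 516/275  (> 246, stop)

167/89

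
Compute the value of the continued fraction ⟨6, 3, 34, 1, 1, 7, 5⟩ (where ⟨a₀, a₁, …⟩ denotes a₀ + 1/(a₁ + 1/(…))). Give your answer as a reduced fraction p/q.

50983/8054

a_0 = 6: 6/1
a_1 = 3: 19/3
a_2 = 34: 652/103
a_3 = 1: 671/106
a_4 = 1: 1323/209
a_5 = 7: 9932/1569
a_6 = 5: 50983/8054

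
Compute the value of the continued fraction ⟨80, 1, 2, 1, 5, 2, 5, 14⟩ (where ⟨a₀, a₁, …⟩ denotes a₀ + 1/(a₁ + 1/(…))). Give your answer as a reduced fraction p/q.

312625/3872

Compute successive convergents:
a_0 = 80: 80/1
a_1 = 1: 81/1
a_2 = 2: 242/3
a_3 = 1: 323/4
a_4 = 5: 1857/23
a_5 = 2: 4037/50
a_6 = 5: 22042/273
a_7 = 14: 312625/3872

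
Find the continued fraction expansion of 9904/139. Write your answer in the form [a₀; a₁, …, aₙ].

Repeatedly divide and take the remainder:
⌊9904/139⌋ = 71, remainder 35
⌊139/35⌋ = 3, remainder 34
⌊35/34⌋ = 1, remainder 1
⌊34/1⌋ = 34, remainder 0

[71; 3, 1, 34]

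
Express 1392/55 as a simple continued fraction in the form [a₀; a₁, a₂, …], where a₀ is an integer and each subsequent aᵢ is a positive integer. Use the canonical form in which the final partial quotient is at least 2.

Run the Euclidean algorithm, recording each quotient:
1392 ÷ 55 → quotient 25, remainder 17
55 ÷ 17 → quotient 3, remainder 4
17 ÷ 4 → quotient 4, remainder 1
4 ÷ 1 → quotient 4, remainder 0

[25; 3, 4, 4]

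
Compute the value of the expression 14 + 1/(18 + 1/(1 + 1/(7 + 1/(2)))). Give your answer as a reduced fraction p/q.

a_0 = 14: 14/1
a_1 = 18: 253/18
a_2 = 1: 267/19
a_3 = 7: 2122/151
a_4 = 2: 4511/321

4511/321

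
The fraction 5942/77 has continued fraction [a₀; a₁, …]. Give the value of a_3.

5942 ÷ 77 → quotient 77, remainder 13
77 ÷ 13 → quotient 5, remainder 12
13 ÷ 12 → quotient 1, remainder 1
12 ÷ 1 → quotient 12, remainder 0

12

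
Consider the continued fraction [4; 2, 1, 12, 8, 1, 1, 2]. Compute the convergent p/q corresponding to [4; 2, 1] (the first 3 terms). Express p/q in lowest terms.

a_0 = 4: 4/1
a_1 = 2: 9/2
a_2 = 1: 13/3

13/3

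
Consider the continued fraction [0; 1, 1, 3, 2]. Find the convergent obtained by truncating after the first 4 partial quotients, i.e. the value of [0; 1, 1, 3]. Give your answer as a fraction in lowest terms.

4/7

Compute successive convergents:
a_0 = 0: 0/1
a_1 = 1: 1/1
a_2 = 1: 1/2
a_3 = 3: 4/7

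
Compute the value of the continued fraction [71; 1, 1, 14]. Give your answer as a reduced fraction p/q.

Compute successive convergents:
a_0 = 71: 71/1
a_1 = 1: 72/1
a_2 = 1: 143/2
a_3 = 14: 2074/29

2074/29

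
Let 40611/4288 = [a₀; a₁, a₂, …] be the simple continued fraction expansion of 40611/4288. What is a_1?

Repeatedly divide and take the remainder:
40611 ÷ 4288 → quotient 9, remainder 2019
4288 ÷ 2019 → quotient 2, remainder 250

2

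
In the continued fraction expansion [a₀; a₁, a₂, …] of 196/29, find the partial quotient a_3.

7

Repeatedly divide and take the remainder:
196 = 6·29 + 22, so a_0 = 6
29 = 1·22 + 7, so a_1 = 1
22 = 3·7 + 1, so a_2 = 3
7 = 7·1 + 0, so a_3 = 7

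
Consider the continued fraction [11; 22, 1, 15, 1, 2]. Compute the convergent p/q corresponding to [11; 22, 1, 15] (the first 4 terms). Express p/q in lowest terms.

Start with 15.
1 + 1/(15/1) = 1 + 1/15 = 16/15
22 + 1/(16/15) = 22 + 15/16 = 367/16
11 + 1/(367/16) = 11 + 16/367 = 4053/367

4053/367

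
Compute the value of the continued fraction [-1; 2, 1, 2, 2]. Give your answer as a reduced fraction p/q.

Build up convergents one term at a time:
a_0 = -1: -1/1
a_1 = 2: -1/2
a_2 = 1: -2/3
a_3 = 2: -5/8
a_4 = 2: -12/19

-12/19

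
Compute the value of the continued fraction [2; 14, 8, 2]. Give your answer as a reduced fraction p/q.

497/240

Collapse the nested fraction from the inside out:
Start with 2.
8 + 1/(2/1) = 8 + 1/2 = 17/2
14 + 1/(17/2) = 14 + 2/17 = 240/17
2 + 1/(240/17) = 2 + 17/240 = 497/240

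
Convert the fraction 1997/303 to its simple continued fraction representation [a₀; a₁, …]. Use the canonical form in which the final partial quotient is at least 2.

[6; 1, 1, 2, 3, 1, 13]

1997 = 6·303 + 179, so a_0 = 6
303 = 1·179 + 124, so a_1 = 1
179 = 1·124 + 55, so a_2 = 1
124 = 2·55 + 14, so a_3 = 2
55 = 3·14 + 13, so a_4 = 3
14 = 1·13 + 1, so a_5 = 1
13 = 13·1 + 0, so a_6 = 13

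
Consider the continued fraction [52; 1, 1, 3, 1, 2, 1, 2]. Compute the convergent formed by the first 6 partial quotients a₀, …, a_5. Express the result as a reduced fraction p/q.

1314/25

Start with 2.
1 + 1/(2/1) = 1 + 1/2 = 3/2
3 + 1/(3/2) = 3 + 2/3 = 11/3
1 + 1/(11/3) = 1 + 3/11 = 14/11
1 + 1/(14/11) = 1 + 11/14 = 25/14
52 + 1/(25/14) = 52 + 14/25 = 1314/25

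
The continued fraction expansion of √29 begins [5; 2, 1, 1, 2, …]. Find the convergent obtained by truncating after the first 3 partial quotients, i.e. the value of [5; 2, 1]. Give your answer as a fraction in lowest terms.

Work from the innermost term outward:
Start with 1.
2 + 1/(1/1) = 2 + 1/1 = 3/1
5 + 1/(3/1) = 5 + 1/3 = 16/3

16/3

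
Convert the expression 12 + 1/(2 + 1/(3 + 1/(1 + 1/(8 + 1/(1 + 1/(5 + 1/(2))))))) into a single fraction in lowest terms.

Collapse the nested fraction from the inside out:
Start with 2.
5 + 1/(2/1) = 5 + 1/2 = 11/2
1 + 1/(11/2) = 1 + 2/11 = 13/11
8 + 1/(13/11) = 8 + 11/13 = 115/13
1 + 1/(115/13) = 1 + 13/115 = 128/115
3 + 1/(128/115) = 3 + 115/128 = 499/128
2 + 1/(499/128) = 2 + 128/499 = 1126/499
12 + 1/(1126/499) = 12 + 499/1126 = 14011/1126

14011/1126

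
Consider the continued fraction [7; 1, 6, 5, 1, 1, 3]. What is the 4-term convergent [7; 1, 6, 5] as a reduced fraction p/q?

283/36

Compute successive convergents:
a_0 = 7: 7/1
a_1 = 1: 8/1
a_2 = 6: 55/7
a_3 = 5: 283/36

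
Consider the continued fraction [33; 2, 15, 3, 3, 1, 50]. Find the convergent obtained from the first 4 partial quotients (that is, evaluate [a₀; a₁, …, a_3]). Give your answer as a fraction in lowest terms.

Compute successive convergents:
a_0 = 33: 33/1
a_1 = 2: 67/2
a_2 = 15: 1038/31
a_3 = 3: 3181/95

3181/95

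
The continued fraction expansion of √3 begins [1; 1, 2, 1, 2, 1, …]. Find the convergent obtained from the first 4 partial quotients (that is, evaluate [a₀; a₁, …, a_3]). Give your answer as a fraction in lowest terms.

Start with 1.
2 + 1/(1/1) = 2 + 1/1 = 3/1
1 + 1/(3/1) = 1 + 1/3 = 4/3
1 + 1/(4/3) = 1 + 3/4 = 7/4

7/4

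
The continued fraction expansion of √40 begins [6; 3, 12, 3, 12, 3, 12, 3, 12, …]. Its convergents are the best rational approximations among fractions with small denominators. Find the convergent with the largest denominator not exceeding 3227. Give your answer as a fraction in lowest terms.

8886/1405

a_0 = 6: 6/1  (≤ bound)
a_1 = 3: 19/3  (≤ bound)
a_2 = 12: 234/37  (≤ bound)
a_3 = 3: 721/114  (≤ bound)
a_4 = 12: 8886/1405  (≤ bound)
a_5 = 3: 27379/4329  (> 3227, stop)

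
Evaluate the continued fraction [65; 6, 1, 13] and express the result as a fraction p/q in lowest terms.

Starting at the tail and folding back:
Start with 13.
1 + 1/(13/1) = 1 + 1/13 = 14/13
6 + 1/(14/13) = 6 + 13/14 = 97/14
65 + 1/(97/14) = 65 + 14/97 = 6319/97

6319/97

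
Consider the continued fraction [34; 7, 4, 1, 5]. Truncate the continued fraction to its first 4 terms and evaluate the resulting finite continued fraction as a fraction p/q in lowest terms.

1229/36

Start with 1.
4 + 1/(1/1) = 4 + 1/1 = 5/1
7 + 1/(5/1) = 7 + 1/5 = 36/5
34 + 1/(36/5) = 34 + 5/36 = 1229/36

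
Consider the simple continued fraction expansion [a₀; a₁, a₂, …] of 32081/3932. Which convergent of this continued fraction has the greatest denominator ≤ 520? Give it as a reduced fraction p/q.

List convergents until the denominator exceeds the bound:
a_0 = 8: 8/1  (≤ bound)
a_1 = 6: 49/6  (≤ bound)
a_2 = 3: 155/19  (≤ bound)
a_3 = 2: 359/44  (≤ bound)
a_4 = 3: 1232/151  (≤ bound)
a_5 = 3: 4055/497  (≤ bound)
a_6 = 2: 9342/1145  (> 520, stop)

4055/497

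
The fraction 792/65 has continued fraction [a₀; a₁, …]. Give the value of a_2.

2

792 ÷ 65 → quotient 12, remainder 12
65 ÷ 12 → quotient 5, remainder 5
12 ÷ 5 → quotient 2, remainder 2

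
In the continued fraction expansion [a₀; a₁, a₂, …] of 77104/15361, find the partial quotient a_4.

2

Run the Euclidean algorithm, recording each quotient:
77104 ÷ 15361 → quotient 5, remainder 299
15361 ÷ 299 → quotient 51, remainder 112
299 ÷ 112 → quotient 2, remainder 75
112 ÷ 75 → quotient 1, remainder 37
75 ÷ 37 → quotient 2, remainder 1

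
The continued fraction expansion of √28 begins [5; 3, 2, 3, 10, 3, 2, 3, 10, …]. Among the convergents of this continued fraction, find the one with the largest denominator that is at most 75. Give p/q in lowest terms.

127/24

a_0 = 5: 5/1  (≤ bound)
a_1 = 3: 16/3  (≤ bound)
a_2 = 2: 37/7  (≤ bound)
a_3 = 3: 127/24  (≤ bound)
a_4 = 10: 1307/247  (> 75, stop)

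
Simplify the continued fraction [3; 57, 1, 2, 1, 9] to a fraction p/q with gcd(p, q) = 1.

Compute successive convergents:
a_0 = 3: 3/1
a_1 = 57: 172/57
a_2 = 1: 175/58
a_3 = 2: 522/173
a_4 = 1: 697/231
a_5 = 9: 6795/2252

6795/2252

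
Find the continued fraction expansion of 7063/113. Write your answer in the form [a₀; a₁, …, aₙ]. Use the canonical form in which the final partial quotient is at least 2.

[62; 1, 1, 56]

Run the Euclidean algorithm, recording each quotient:
7063 ÷ 113 → quotient 62, remainder 57
113 ÷ 57 → quotient 1, remainder 56
57 ÷ 56 → quotient 1, remainder 1
56 ÷ 1 → quotient 56, remainder 0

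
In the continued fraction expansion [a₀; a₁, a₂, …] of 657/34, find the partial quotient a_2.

11

Repeatedly divide and take the remainder:
657 ÷ 34 → quotient 19, remainder 11
34 ÷ 11 → quotient 3, remainder 1
11 ÷ 1 → quotient 11, remainder 0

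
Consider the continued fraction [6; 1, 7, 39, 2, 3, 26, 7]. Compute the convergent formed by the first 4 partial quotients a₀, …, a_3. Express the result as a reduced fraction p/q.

2152/313

Use the convergent recurrence hₖ = aₖ·hₖ₋₁ + hₖ₋₂ (and likewise for the denominators kₖ):
a_0 = 6: 6/1
a_1 = 1: 7/1
a_2 = 7: 55/8
a_3 = 39: 2152/313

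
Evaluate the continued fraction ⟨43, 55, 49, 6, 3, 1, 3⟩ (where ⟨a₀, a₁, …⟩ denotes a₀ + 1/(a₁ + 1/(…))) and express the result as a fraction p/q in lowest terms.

10937328/254249

Build up convergents one term at a time:
a_0 = 43: 43/1
a_1 = 55: 2366/55
a_2 = 49: 115977/2696
a_3 = 6: 698228/16231
a_4 = 3: 2210661/51389
a_5 = 1: 2908889/67620
a_6 = 3: 10937328/254249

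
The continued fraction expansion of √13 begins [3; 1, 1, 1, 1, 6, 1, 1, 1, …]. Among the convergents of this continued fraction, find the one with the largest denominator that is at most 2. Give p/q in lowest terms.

7/2

a_0 = 3: 3/1  (≤ bound)
a_1 = 1: 4/1  (≤ bound)
a_2 = 1: 7/2  (≤ bound)
a_3 = 1: 11/3  (> 2, stop)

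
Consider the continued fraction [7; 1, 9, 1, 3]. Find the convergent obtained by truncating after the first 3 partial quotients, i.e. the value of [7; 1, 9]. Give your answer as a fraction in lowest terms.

Start with 9.
1 + 1/(9/1) = 1 + 1/9 = 10/9
7 + 1/(10/9) = 7 + 9/10 = 79/10

79/10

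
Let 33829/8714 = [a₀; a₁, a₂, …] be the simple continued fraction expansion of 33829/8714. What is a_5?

33829 ÷ 8714 → quotient 3, remainder 7687
8714 ÷ 7687 → quotient 1, remainder 1027
7687 ÷ 1027 → quotient 7, remainder 498
1027 ÷ 498 → quotient 2, remainder 31
498 ÷ 31 → quotient 16, remainder 2
31 ÷ 2 → quotient 15, remainder 1

15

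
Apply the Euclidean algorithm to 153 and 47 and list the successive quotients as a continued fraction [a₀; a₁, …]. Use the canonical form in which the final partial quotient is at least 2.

[3; 3, 1, 11]

Repeatedly divide and take the remainder:
153 = 3·47 + 12, so a_0 = 3
47 = 3·12 + 11, so a_1 = 3
12 = 1·11 + 1, so a_2 = 1
11 = 11·1 + 0, so a_3 = 11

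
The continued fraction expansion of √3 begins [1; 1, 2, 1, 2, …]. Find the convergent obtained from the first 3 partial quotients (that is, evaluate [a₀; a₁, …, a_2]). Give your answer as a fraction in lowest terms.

5/3

Collapse the nested fraction from the inside out:
Start with 2.
1 + 1/(2/1) = 1 + 1/2 = 3/2
1 + 1/(3/2) = 1 + 2/3 = 5/3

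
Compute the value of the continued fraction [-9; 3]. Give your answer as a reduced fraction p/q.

-26/3

a_0 = -9: -9/1
a_1 = 3: -26/3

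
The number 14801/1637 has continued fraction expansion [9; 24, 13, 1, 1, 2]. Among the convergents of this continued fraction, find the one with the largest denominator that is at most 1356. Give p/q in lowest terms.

5877/650

List convergents until the denominator exceeds the bound:
a_0 = 9: 9/1  (≤ bound)
a_1 = 24: 217/24  (≤ bound)
a_2 = 13: 2830/313  (≤ bound)
a_3 = 1: 3047/337  (≤ bound)
a_4 = 1: 5877/650  (≤ bound)
a_5 = 2: 14801/1637  (> 1356, stop)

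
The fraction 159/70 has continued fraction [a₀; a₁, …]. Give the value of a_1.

Repeatedly divide and take the remainder:
159 = 2·70 + 19, so a_0 = 2
70 = 3·19 + 13, so a_1 = 3

3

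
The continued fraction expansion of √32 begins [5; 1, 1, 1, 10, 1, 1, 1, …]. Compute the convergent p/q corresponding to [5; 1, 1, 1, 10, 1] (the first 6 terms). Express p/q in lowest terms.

Start with 1.
10 + 1/(1/1) = 10 + 1/1 = 11/1
1 + 1/(11/1) = 1 + 1/11 = 12/11
1 + 1/(12/11) = 1 + 11/12 = 23/12
1 + 1/(23/12) = 1 + 12/23 = 35/23
5 + 1/(35/23) = 5 + 23/35 = 198/35

198/35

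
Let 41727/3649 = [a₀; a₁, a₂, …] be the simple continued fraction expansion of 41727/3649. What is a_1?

2

Apply division with remainder until the remainder is 0:
41727 = 11·3649 + 1588, so a_0 = 11
3649 = 2·1588 + 473, so a_1 = 2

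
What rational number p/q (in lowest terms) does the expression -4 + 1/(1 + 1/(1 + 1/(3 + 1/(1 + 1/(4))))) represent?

Start with 4.
1 + 1/(4/1) = 1 + 1/4 = 5/4
3 + 1/(5/4) = 3 + 4/5 = 19/5
1 + 1/(19/5) = 1 + 5/19 = 24/19
1 + 1/(24/19) = 1 + 19/24 = 43/24
-4 + 1/(43/24) = -4 + 24/43 = -148/43

-148/43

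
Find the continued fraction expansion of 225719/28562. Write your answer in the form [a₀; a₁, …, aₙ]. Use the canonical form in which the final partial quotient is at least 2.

[7; 1, 9, 3, 1, 1, 39, 10]

225719 ÷ 28562 → quotient 7, remainder 25785
28562 ÷ 25785 → quotient 1, remainder 2777
25785 ÷ 2777 → quotient 9, remainder 792
2777 ÷ 792 → quotient 3, remainder 401
792 ÷ 401 → quotient 1, remainder 391
401 ÷ 391 → quotient 1, remainder 10
391 ÷ 10 → quotient 39, remainder 1
10 ÷ 1 → quotient 10, remainder 0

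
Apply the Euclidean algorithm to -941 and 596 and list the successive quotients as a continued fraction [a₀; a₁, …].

[-2; 2, 2, 1, 2, 31]

Run the Euclidean algorithm, recording each quotient:
-941 ÷ 596 → quotient -2, remainder 251
596 ÷ 251 → quotient 2, remainder 94
251 ÷ 94 → quotient 2, remainder 63
94 ÷ 63 → quotient 1, remainder 31
63 ÷ 31 → quotient 2, remainder 1
31 ÷ 1 → quotient 31, remainder 0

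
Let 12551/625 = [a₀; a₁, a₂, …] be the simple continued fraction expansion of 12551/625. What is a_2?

3

⌊12551/625⌋ = 20, remainder 51
⌊625/51⌋ = 12, remainder 13
⌊51/13⌋ = 3, remainder 12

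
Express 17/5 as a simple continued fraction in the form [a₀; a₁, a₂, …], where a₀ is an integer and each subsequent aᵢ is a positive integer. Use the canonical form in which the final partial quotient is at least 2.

Repeatedly divide and take the remainder:
17 ÷ 5 → quotient 3, remainder 2
5 ÷ 2 → quotient 2, remainder 1
2 ÷ 1 → quotient 2, remainder 0

[3; 2, 2]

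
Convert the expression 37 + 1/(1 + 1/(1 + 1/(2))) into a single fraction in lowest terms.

a_0 = 37: 37/1
a_1 = 1: 38/1
a_2 = 1: 75/2
a_3 = 2: 188/5

188/5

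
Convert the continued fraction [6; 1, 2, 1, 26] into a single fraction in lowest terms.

a_0 = 6: 6/1
a_1 = 1: 7/1
a_2 = 2: 20/3
a_3 = 1: 27/4
a_4 = 26: 722/107

722/107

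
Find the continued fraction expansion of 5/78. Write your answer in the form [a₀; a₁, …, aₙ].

[0; 15, 1, 1, 2]

Run the Euclidean algorithm, recording each quotient:
5 ÷ 78 → quotient 0, remainder 5
78 ÷ 5 → quotient 15, remainder 3
5 ÷ 3 → quotient 1, remainder 2
3 ÷ 2 → quotient 1, remainder 1
2 ÷ 1 → quotient 2, remainder 0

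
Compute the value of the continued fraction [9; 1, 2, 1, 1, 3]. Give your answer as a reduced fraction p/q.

243/25

Start with 3.
1 + 1/(3/1) = 1 + 1/3 = 4/3
1 + 1/(4/3) = 1 + 3/4 = 7/4
2 + 1/(7/4) = 2 + 4/7 = 18/7
1 + 1/(18/7) = 1 + 7/18 = 25/18
9 + 1/(25/18) = 9 + 18/25 = 243/25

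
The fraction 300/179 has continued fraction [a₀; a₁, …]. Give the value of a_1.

Repeatedly divide and take the remainder:
⌊300/179⌋ = 1, remainder 121
⌊179/121⌋ = 1, remainder 58

1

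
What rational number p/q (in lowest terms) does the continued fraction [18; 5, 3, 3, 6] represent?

Compute successive convergents:
a_0 = 18: 18/1
a_1 = 5: 91/5
a_2 = 3: 291/16
a_3 = 3: 964/53
a_4 = 6: 6075/334

6075/334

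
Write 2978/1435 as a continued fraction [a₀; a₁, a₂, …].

[2; 13, 3, 2, 15]

2978 = 2·1435 + 108, so a_0 = 2
1435 = 13·108 + 31, so a_1 = 13
108 = 3·31 + 15, so a_2 = 3
31 = 2·15 + 1, so a_3 = 2
15 = 15·1 + 0, so a_4 = 15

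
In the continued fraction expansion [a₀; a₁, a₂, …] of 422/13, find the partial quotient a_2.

6

422 ÷ 13 → quotient 32, remainder 6
13 ÷ 6 → quotient 2, remainder 1
6 ÷ 1 → quotient 6, remainder 0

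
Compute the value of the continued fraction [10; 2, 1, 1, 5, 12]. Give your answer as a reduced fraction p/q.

Collapse the nested fraction from the inside out:
Start with 12.
5 + 1/(12/1) = 5 + 1/12 = 61/12
1 + 1/(61/12) = 1 + 12/61 = 73/61
1 + 1/(73/61) = 1 + 61/73 = 134/73
2 + 1/(134/73) = 2 + 73/134 = 341/134
10 + 1/(341/134) = 10 + 134/341 = 3544/341

3544/341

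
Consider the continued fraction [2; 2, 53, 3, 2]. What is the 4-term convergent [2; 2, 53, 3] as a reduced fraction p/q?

Work from the innermost term outward:
Start with 3.
53 + 1/(3/1) = 53 + 1/3 = 160/3
2 + 1/(160/3) = 2 + 3/160 = 323/160
2 + 1/(323/160) = 2 + 160/323 = 806/323

806/323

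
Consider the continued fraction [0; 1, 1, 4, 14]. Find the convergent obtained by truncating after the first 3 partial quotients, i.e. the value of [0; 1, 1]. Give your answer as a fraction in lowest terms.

Collapse the nested fraction from the inside out:
Start with 1.
1 + 1/(1/1) = 1 + 1/1 = 2/1
0 + 1/(2/1) = 0 + 1/2 = 1/2

1/2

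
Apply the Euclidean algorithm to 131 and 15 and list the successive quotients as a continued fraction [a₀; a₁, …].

[8; 1, 2, 1, 3]

⌊131/15⌋ = 8, remainder 11
⌊15/11⌋ = 1, remainder 4
⌊11/4⌋ = 2, remainder 3
⌊4/3⌋ = 1, remainder 1
⌊3/1⌋ = 3, remainder 0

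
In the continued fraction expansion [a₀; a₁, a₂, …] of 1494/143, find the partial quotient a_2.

4

⌊1494/143⌋ = 10, remainder 64
⌊143/64⌋ = 2, remainder 15
⌊64/15⌋ = 4, remainder 4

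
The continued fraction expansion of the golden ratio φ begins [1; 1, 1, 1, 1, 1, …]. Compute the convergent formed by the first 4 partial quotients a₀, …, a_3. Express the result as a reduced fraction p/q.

a_0 = 1: 1/1
a_1 = 1: 2/1
a_2 = 1: 3/2
a_3 = 1: 5/3

5/3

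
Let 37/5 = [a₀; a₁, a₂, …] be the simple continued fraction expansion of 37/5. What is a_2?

Repeatedly divide and take the remainder:
37 ÷ 5 → quotient 7, remainder 2
5 ÷ 2 → quotient 2, remainder 1
2 ÷ 1 → quotient 2, remainder 0

2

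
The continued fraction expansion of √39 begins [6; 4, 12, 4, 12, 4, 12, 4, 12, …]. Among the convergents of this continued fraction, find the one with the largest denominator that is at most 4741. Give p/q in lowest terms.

a_0 = 6: 6/1  (≤ bound)
a_1 = 4: 25/4  (≤ bound)
a_2 = 12: 306/49  (≤ bound)
a_3 = 4: 1249/200  (≤ bound)
a_4 = 12: 15294/2449  (≤ bound)
a_5 = 4: 62425/9996  (> 4741, stop)

15294/2449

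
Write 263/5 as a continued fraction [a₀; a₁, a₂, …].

263 ÷ 5 → quotient 52, remainder 3
5 ÷ 3 → quotient 1, remainder 2
3 ÷ 2 → quotient 1, remainder 1
2 ÷ 1 → quotient 2, remainder 0

[52; 1, 1, 2]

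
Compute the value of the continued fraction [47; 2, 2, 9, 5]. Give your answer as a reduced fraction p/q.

Work from the innermost term outward:
Start with 5.
9 + 1/(5/1) = 9 + 1/5 = 46/5
2 + 1/(46/5) = 2 + 5/46 = 97/46
2 + 1/(97/46) = 2 + 46/97 = 240/97
47 + 1/(240/97) = 47 + 97/240 = 11377/240

11377/240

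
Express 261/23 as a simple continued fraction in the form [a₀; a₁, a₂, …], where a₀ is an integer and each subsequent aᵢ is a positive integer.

⌊261/23⌋ = 11, remainder 8
⌊23/8⌋ = 2, remainder 7
⌊8/7⌋ = 1, remainder 1
⌊7/1⌋ = 7, remainder 0

[11; 2, 1, 7]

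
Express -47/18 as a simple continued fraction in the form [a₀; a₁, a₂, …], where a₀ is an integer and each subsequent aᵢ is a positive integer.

Repeatedly divide and take the remainder:
⌊-47/18⌋ = -3, remainder 7
⌊18/7⌋ = 2, remainder 4
⌊7/4⌋ = 1, remainder 3
⌊4/3⌋ = 1, remainder 1
⌊3/1⌋ = 3, remainder 0

[-3; 2, 1, 1, 3]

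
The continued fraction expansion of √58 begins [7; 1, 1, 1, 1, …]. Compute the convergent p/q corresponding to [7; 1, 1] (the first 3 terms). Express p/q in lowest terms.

15/2

a_0 = 7: 7/1
a_1 = 1: 8/1
a_2 = 1: 15/2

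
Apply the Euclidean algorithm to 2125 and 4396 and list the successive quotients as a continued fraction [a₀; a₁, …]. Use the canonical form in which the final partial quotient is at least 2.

2125 = 0·4396 + 2125, so a_0 = 0
4396 = 2·2125 + 146, so a_1 = 2
2125 = 14·146 + 81, so a_2 = 14
146 = 1·81 + 65, so a_3 = 1
81 = 1·65 + 16, so a_4 = 1
65 = 4·16 + 1, so a_5 = 4
16 = 16·1 + 0, so a_6 = 16

[0; 2, 14, 1, 1, 4, 16]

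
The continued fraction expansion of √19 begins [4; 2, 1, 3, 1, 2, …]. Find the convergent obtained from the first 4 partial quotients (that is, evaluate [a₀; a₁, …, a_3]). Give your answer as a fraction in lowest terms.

Build up convergents one term at a time:
a_0 = 4: 4/1
a_1 = 2: 9/2
a_2 = 1: 13/3
a_3 = 3: 48/11

48/11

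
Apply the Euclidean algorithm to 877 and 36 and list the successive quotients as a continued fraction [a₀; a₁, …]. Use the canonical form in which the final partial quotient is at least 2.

[24; 2, 1, 3, 3]

877 = 24·36 + 13, so a_0 = 24
36 = 2·13 + 10, so a_1 = 2
13 = 1·10 + 3, so a_2 = 1
10 = 3·3 + 1, so a_3 = 3
3 = 3·1 + 0, so a_4 = 3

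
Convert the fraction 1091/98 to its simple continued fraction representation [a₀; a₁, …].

[11; 7, 1, 1, 6]

1091 = 11·98 + 13, so a_0 = 11
98 = 7·13 + 7, so a_1 = 7
13 = 1·7 + 6, so a_2 = 1
7 = 1·6 + 1, so a_3 = 1
6 = 6·1 + 0, so a_4 = 6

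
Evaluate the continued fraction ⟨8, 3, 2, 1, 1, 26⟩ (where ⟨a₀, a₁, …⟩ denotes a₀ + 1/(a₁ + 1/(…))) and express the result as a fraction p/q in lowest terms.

3749/452

Start with 26.
1 + 1/(26/1) = 1 + 1/26 = 27/26
1 + 1/(27/26) = 1 + 26/27 = 53/27
2 + 1/(53/27) = 2 + 27/53 = 133/53
3 + 1/(133/53) = 3 + 53/133 = 452/133
8 + 1/(452/133) = 8 + 133/452 = 3749/452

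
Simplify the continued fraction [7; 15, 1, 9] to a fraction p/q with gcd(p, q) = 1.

1123/159

a_0 = 7: 7/1
a_1 = 15: 106/15
a_2 = 1: 113/16
a_3 = 9: 1123/159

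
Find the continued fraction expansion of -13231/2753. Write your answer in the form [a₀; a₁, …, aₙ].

[-5; 5, 6, 2, 3, 3, 1, 2]

⌊-13231/2753⌋ = -5, remainder 534
⌊2753/534⌋ = 5, remainder 83
⌊534/83⌋ = 6, remainder 36
⌊83/36⌋ = 2, remainder 11
⌊36/11⌋ = 3, remainder 3
⌊11/3⌋ = 3, remainder 2
⌊3/2⌋ = 1, remainder 1
⌊2/1⌋ = 2, remainder 0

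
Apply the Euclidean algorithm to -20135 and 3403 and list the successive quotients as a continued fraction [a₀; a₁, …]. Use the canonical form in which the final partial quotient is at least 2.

[-6; 12, 40, 2, 3]

-20135 = -6·3403 + 283, so a_0 = -6
3403 = 12·283 + 7, so a_1 = 12
283 = 40·7 + 3, so a_2 = 40
7 = 2·3 + 1, so a_3 = 2
3 = 3·1 + 0, so a_4 = 3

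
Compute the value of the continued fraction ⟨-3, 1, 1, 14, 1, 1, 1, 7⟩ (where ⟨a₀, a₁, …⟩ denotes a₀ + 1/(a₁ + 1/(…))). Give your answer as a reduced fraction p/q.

-1731/697

a_0 = -3: -3/1
a_1 = 1: -2/1
a_2 = 1: -5/2
a_3 = 14: -72/29
a_4 = 1: -77/31
a_5 = 1: -149/60
a_6 = 1: -226/91
a_7 = 7: -1731/697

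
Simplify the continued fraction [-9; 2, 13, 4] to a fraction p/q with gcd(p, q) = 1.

-937/110

Collapse the nested fraction from the inside out:
Start with 4.
13 + 1/(4/1) = 13 + 1/4 = 53/4
2 + 1/(53/4) = 2 + 4/53 = 110/53
-9 + 1/(110/53) = -9 + 53/110 = -937/110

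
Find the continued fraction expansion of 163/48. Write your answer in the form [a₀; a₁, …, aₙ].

Repeatedly divide and take the remainder:
⌊163/48⌋ = 3, remainder 19
⌊48/19⌋ = 2, remainder 10
⌊19/10⌋ = 1, remainder 9
⌊10/9⌋ = 1, remainder 1
⌊9/1⌋ = 9, remainder 0

[3; 2, 1, 1, 9]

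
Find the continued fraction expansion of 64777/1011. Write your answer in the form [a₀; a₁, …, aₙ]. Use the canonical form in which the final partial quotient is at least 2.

64777 = 64·1011 + 73, so a_0 = 64
1011 = 13·73 + 62, so a_1 = 13
73 = 1·62 + 11, so a_2 = 1
62 = 5·11 + 7, so a_3 = 5
11 = 1·7 + 4, so a_4 = 1
7 = 1·4 + 3, so a_5 = 1
4 = 1·3 + 1, so a_6 = 1
3 = 3·1 + 0, so a_7 = 3

[64; 13, 1, 5, 1, 1, 1, 3]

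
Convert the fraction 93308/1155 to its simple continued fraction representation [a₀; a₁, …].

[80; 1, 3, 1, 2, 11, 2, 3]

93308 = 80·1155 + 908, so a_0 = 80
1155 = 1·908 + 247, so a_1 = 1
908 = 3·247 + 167, so a_2 = 3
247 = 1·167 + 80, so a_3 = 1
167 = 2·80 + 7, so a_4 = 2
80 = 11·7 + 3, so a_5 = 11
7 = 2·3 + 1, so a_6 = 2
3 = 3·1 + 0, so a_7 = 3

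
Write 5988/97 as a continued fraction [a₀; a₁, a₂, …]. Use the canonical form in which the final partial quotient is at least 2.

Apply division with remainder until the remainder is 0:
5988 = 61·97 + 71, so a_0 = 61
97 = 1·71 + 26, so a_1 = 1
71 = 2·26 + 19, so a_2 = 2
26 = 1·19 + 7, so a_3 = 1
19 = 2·7 + 5, so a_4 = 2
7 = 1·5 + 2, so a_5 = 1
5 = 2·2 + 1, so a_6 = 2
2 = 2·1 + 0, so a_7 = 2

[61; 1, 2, 1, 2, 1, 2, 2]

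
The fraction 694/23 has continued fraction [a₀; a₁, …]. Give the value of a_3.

3

Run the Euclidean algorithm, recording each quotient:
694 ÷ 23 → quotient 30, remainder 4
23 ÷ 4 → quotient 5, remainder 3
4 ÷ 3 → quotient 1, remainder 1
3 ÷ 1 → quotient 3, remainder 0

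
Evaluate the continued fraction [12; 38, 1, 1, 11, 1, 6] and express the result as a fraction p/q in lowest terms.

Start with 6.
1 + 1/(6/1) = 1 + 1/6 = 7/6
11 + 1/(7/6) = 11 + 6/7 = 83/7
1 + 1/(83/7) = 1 + 7/83 = 90/83
1 + 1/(90/83) = 1 + 83/90 = 173/90
38 + 1/(173/90) = 38 + 90/173 = 6664/173
12 + 1/(6664/173) = 12 + 173/6664 = 80141/6664

80141/6664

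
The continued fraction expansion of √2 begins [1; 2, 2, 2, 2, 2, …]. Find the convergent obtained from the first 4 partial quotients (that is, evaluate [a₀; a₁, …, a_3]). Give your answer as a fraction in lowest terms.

17/12

a_0 = 1: 1/1
a_1 = 2: 3/2
a_2 = 2: 7/5
a_3 = 2: 17/12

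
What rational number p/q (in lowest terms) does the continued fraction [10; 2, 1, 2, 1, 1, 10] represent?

a_0 = 10: 10/1
a_1 = 2: 21/2
a_2 = 1: 31/3
a_3 = 2: 83/8
a_4 = 1: 114/11
a_5 = 1: 197/19
a_6 = 10: 2084/201

2084/201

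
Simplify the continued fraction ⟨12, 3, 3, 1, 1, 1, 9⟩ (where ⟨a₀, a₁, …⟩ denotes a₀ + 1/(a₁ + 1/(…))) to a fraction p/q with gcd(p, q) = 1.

4270/347

Build up convergents one term at a time:
a_0 = 12: 12/1
a_1 = 3: 37/3
a_2 = 3: 123/10
a_3 = 1: 160/13
a_4 = 1: 283/23
a_5 = 1: 443/36
a_6 = 9: 4270/347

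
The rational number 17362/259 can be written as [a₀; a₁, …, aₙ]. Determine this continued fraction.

[67; 28, 1, 3, 2]

17362 ÷ 259 → quotient 67, remainder 9
259 ÷ 9 → quotient 28, remainder 7
9 ÷ 7 → quotient 1, remainder 2
7 ÷ 2 → quotient 3, remainder 1
2 ÷ 1 → quotient 2, remainder 0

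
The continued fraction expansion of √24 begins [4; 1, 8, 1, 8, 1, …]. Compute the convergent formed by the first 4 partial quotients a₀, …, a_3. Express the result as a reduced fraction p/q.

Use the convergent recurrence hₖ = aₖ·hₖ₋₁ + hₖ₋₂ (and likewise for the denominators kₖ):
a_0 = 4: 4/1
a_1 = 1: 5/1
a_2 = 8: 44/9
a_3 = 1: 49/10

49/10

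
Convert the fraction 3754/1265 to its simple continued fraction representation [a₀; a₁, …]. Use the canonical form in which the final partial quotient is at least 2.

Apply division with remainder until the remainder is 0:
3754 ÷ 1265 → quotient 2, remainder 1224
1265 ÷ 1224 → quotient 1, remainder 41
1224 ÷ 41 → quotient 29, remainder 35
41 ÷ 35 → quotient 1, remainder 6
35 ÷ 6 → quotient 5, remainder 5
6 ÷ 5 → quotient 1, remainder 1
5 ÷ 1 → quotient 5, remainder 0

[2; 1, 29, 1, 5, 1, 5]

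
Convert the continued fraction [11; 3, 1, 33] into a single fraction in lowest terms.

Use the convergent recurrence hₖ = aₖ·hₖ₋₁ + hₖ₋₂ (and likewise for the denominators kₖ):
a_0 = 11: 11/1
a_1 = 3: 34/3
a_2 = 1: 45/4
a_3 = 33: 1519/135

1519/135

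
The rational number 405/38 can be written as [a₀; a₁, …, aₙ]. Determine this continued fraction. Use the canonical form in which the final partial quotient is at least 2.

[10; 1, 1, 1, 12]

Run the Euclidean algorithm, recording each quotient:
405 ÷ 38 → quotient 10, remainder 25
38 ÷ 25 → quotient 1, remainder 13
25 ÷ 13 → quotient 1, remainder 12
13 ÷ 12 → quotient 1, remainder 1
12 ÷ 1 → quotient 12, remainder 0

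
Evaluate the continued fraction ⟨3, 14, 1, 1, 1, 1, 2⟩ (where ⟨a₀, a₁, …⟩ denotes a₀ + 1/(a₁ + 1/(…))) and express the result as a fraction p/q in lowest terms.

a_0 = 3: 3/1
a_1 = 14: 43/14
a_2 = 1: 46/15
a_3 = 1: 89/29
a_4 = 1: 135/44
a_5 = 1: 224/73
a_6 = 2: 583/190

583/190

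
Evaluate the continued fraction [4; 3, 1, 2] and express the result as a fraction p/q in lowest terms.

47/11

a_0 = 4: 4/1
a_1 = 3: 13/3
a_2 = 1: 17/4
a_3 = 2: 47/11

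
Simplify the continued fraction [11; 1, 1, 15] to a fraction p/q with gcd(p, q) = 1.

a_0 = 11: 11/1
a_1 = 1: 12/1
a_2 = 1: 23/2
a_3 = 15: 357/31

357/31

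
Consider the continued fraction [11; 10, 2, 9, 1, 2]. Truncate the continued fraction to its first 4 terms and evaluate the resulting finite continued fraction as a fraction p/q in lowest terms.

2208/199

Use the convergent recurrence hₖ = aₖ·hₖ₋₁ + hₖ₋₂ (and likewise for the denominators kₖ):
a_0 = 11: 11/1
a_1 = 10: 111/10
a_2 = 2: 233/21
a_3 = 9: 2208/199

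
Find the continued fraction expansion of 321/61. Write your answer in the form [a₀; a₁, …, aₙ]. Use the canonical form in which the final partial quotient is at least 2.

[5; 3, 1, 4, 3]

Apply division with remainder until the remainder is 0:
321 = 5·61 + 16, so a_0 = 5
61 = 3·16 + 13, so a_1 = 3
16 = 1·13 + 3, so a_2 = 1
13 = 4·3 + 1, so a_3 = 4
3 = 3·1 + 0, so a_4 = 3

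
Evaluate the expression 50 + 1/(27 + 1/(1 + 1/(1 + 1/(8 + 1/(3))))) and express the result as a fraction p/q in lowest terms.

a_0 = 50: 50/1
a_1 = 27: 1351/27
a_2 = 1: 1401/28
a_3 = 1: 2752/55
a_4 = 8: 23417/468
a_5 = 3: 73003/1459

73003/1459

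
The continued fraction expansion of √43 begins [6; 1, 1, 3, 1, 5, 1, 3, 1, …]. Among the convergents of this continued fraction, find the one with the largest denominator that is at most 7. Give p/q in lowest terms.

a_0 = 6: 6/1  (≤ bound)
a_1 = 1: 7/1  (≤ bound)
a_2 = 1: 13/2  (≤ bound)
a_3 = 3: 46/7  (≤ bound)
a_4 = 1: 59/9  (> 7, stop)

46/7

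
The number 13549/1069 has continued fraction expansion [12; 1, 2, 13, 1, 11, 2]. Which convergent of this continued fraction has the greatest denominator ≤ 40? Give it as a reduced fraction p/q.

a_0 = 12: 12/1  (≤ bound)
a_1 = 1: 13/1  (≤ bound)
a_2 = 2: 38/3  (≤ bound)
a_3 = 13: 507/40  (≤ bound)
a_4 = 1: 545/43  (> 40, stop)

507/40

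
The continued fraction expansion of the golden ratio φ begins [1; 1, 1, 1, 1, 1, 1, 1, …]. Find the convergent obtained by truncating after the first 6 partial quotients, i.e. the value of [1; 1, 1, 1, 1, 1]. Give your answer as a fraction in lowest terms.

13/8

Compute successive convergents:
a_0 = 1: 1/1
a_1 = 1: 2/1
a_2 = 1: 3/2
a_3 = 1: 5/3
a_4 = 1: 8/5
a_5 = 1: 13/8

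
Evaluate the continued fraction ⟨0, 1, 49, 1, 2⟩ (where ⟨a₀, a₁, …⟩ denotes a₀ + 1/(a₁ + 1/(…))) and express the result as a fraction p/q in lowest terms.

Collapse the nested fraction from the inside out:
Start with 2.
1 + 1/(2/1) = 1 + 1/2 = 3/2
49 + 1/(3/2) = 49 + 2/3 = 149/3
1 + 1/(149/3) = 1 + 3/149 = 152/149
0 + 1/(152/149) = 0 + 149/152 = 149/152

149/152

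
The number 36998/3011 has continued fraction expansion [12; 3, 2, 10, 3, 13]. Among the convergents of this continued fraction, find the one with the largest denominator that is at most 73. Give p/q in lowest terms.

a_0 = 12: 12/1  (≤ bound)
a_1 = 3: 37/3  (≤ bound)
a_2 = 2: 86/7  (≤ bound)
a_3 = 10: 897/73  (≤ bound)
a_4 = 3: 2777/226  (> 73, stop)

897/73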